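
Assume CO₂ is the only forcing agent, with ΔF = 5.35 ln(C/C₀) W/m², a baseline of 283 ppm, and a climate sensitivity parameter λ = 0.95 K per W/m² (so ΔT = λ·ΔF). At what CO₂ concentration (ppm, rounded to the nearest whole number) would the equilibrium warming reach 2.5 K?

C ≈ 463 ppm

Required forcing: ΔF = ΔT/λ = 2.5/0.95 = 2.6316 W/m².
Then ln(C/283) = ΔF/5.35 = 2.6316/5.35 = 0.49189.
So C = 283 × e^0.49189 = 283 × 1.63540 = 462.82 ppm.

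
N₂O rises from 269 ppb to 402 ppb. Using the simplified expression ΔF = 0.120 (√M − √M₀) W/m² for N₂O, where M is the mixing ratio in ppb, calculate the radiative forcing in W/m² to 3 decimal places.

ΔF = 0.438 W/m²

N₂O: 0.120 × (√402 − √269) = 0.120 × (20.0499 − 16.4012) = 0.120 × 3.6487 = 0.4378 W/m².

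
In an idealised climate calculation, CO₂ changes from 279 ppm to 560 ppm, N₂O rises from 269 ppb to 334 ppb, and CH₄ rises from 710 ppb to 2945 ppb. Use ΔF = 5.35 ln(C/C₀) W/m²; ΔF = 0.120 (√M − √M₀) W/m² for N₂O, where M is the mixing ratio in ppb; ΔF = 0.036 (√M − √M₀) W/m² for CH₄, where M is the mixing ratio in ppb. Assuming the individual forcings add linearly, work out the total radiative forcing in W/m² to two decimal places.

ΔF = 4.95 W/m²

CO₂: 5.35 × ln(560/279) = 5.35 × ln(2.00717) = 5.35 × 0.69673 = 3.7275 W/m².
N₂O: 0.120 × (√334 − √269) = 0.120 × (18.2757 − 16.4012) = 0.120 × 1.8745 = 0.2249 W/m².
CH₄: 0.036 × (√2945 − √710) = 0.036 × (54.2679 − 26.6458) = 0.036 × 27.6221 = 0.9944 W/m².
Total ΔF = 3.7275 + 0.2249 + 0.9944 = 4.9468 W/m².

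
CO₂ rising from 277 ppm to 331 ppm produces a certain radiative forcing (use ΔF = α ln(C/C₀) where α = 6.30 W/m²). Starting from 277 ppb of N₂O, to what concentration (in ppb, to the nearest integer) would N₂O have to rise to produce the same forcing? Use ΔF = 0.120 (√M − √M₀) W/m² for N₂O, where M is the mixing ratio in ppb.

M ≈ 676 ppb

CO₂ forcing: 6.30 × ln(331/277) = 6.30 × 0.178101 = 1.12204 W/m².
Set 0.120(√M − √277) = 1.12204: √M = 1.12204/0.120 + √277 = 9.3503 + 16.6433 = 25.9936.
M = (25.9936)² = 675.67 ppb.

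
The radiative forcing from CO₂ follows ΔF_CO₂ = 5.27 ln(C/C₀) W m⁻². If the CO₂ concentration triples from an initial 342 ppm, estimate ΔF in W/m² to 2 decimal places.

ΔF = 5.27 × ln(3) = 5.27 × 1.09861 = 5.7897 W/m².

ΔF = 5.79 W/m²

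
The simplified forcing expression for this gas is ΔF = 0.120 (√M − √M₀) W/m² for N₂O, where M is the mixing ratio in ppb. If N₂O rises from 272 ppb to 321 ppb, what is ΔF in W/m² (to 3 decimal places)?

N₂O: 0.120 × (√321 − √272) = 0.120 × (17.9165 − 16.4924) = 0.120 × 1.4241 = 0.1709 W/m².

ΔF = 0.171 W/m²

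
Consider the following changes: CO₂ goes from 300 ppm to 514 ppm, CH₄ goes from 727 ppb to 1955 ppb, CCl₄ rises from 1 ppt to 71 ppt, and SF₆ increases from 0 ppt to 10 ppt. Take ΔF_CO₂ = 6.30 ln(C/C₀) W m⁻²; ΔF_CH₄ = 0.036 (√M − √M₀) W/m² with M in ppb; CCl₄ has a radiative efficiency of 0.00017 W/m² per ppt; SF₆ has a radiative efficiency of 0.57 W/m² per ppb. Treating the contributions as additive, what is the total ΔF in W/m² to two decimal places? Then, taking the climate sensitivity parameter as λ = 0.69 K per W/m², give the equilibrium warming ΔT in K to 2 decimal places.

CO₂: 6.30 × ln(514/300) = 6.30 × ln(1.71333) = 6.30 × 0.53844 = 3.3922 W/m².
CH₄: 0.036 × (√1955 − √727) = 0.036 × (44.2154 − 26.9629) = 0.036 × 17.2525 = 0.6211 W/m².
CCl₄: ΔF = 0.00017 × (71 − 1) = 0.00017 × 70 = 0.0119 W/m².
SF₆: Δ = 10 − 0 = 10 ppt = 0.010 ppb; ΔF = 0.57 × 0.010 = 0.0057 W/m².
Total ΔF = 3.3922 + 0.6211 + 0.0119 + 0.0057 = 4.0309 W/m².
ΔT = λ ΔF = 0.69 × 4.03 = 2.7807 K.

ΔF = 4.03 W/m²; ΔT = 2.78 K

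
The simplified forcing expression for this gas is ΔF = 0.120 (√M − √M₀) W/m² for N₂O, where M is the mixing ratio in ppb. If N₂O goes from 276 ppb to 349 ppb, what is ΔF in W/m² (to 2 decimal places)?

ΔF = 0.25 W/m²

N₂O: 0.120 × (√349 − √276) = 0.120 × (18.6815 − 16.6132) = 0.120 × 2.0683 = 0.2482 W/m².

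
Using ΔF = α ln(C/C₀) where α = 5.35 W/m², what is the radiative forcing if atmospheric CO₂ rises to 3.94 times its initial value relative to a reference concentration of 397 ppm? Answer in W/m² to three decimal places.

ΔF = 7.336 W/m²

ΔF = 5.35 × ln(3.94) = 5.35 × 1.37118 = 7.3358 W/m².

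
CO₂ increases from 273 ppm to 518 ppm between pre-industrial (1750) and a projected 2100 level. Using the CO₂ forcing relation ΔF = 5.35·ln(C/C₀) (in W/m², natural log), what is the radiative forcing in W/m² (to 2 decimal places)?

ΔF = 3.43 W/m²

CO₂ absorption bands are partially saturated, so forcing scales with the logarithm of the concentration ratio.
CO₂: 5.35 × ln(518/273) = 5.35 × ln(1.89744) = 5.35 × 0.64051 = 3.4267 W/m².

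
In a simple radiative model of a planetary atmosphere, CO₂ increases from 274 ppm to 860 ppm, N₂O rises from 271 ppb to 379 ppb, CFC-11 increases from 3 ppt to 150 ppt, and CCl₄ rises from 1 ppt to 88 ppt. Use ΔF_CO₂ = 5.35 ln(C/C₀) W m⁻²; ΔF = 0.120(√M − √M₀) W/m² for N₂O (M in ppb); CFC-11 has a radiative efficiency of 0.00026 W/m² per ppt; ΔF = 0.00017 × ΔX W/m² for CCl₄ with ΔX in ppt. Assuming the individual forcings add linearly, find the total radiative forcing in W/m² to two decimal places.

ΔF = 6.53 W/m²

CO₂: 5.35 × ln(860/274) = 5.35 × ln(3.13869) = 5.35 × 1.14381 = 6.1194 W/m².
N₂O: 0.120 × (√379 − √271) = 0.120 × (19.4679 − 16.4621) = 0.120 × 3.0058 = 0.3607 W/m².
CFC-11: ΔF = 0.00026 × (150 − 3) = 0.00026 × 147 = 0.0382 W/m².
CCl₄: ΔF = 0.00017 × (88 − 1) = 0.00017 × 87 = 0.0148 W/m².
Total ΔF = 6.1194 + 0.3607 + 0.0382 + 0.0148 = 6.5331 W/m².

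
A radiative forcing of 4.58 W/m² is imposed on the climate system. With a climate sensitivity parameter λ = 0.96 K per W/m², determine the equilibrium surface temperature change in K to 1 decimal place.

ΔT = λ ΔF = 0.96 × 4.58 = 4.3968 K.

ΔT = 4.4 K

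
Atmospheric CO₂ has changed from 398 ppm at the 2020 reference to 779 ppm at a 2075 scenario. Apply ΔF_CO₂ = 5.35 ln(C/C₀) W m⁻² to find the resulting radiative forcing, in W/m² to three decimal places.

ΔF = 3.593 W/m²

CO₂: 5.35 × ln(779/398) = 5.35 × ln(1.95729) = 5.35 × 0.67156 = 3.5928 W/m².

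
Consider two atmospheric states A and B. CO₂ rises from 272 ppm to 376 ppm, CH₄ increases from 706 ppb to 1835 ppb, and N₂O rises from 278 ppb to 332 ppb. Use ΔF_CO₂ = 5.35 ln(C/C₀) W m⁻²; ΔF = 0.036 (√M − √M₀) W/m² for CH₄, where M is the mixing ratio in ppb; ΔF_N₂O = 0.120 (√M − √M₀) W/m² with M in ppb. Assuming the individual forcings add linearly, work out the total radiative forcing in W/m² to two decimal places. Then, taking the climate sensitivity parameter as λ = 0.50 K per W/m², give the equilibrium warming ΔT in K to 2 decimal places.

ΔF = 2.50 W/m²; ΔT = 1.25 K

CO₂: 5.35 × ln(376/272) = 5.35 × ln(1.38235) = 5.35 × 0.32378 = 1.7322 W/m².
CH₄: 0.036 × (√1835 − √706) = 0.036 × (42.8369 − 26.5707) = 0.036 × 16.2662 = 0.5856 W/m².
N₂O: 0.120 × (√332 − √278) = 0.120 × (18.2209 − 16.6733) = 0.120 × 1.5476 = 0.1857 W/m².
Total ΔF = 1.7322 + 0.5856 + 0.1857 = 2.5035 W/m².
ΔT = λ ΔF = 0.50 × 2.50 = 1.2500 K.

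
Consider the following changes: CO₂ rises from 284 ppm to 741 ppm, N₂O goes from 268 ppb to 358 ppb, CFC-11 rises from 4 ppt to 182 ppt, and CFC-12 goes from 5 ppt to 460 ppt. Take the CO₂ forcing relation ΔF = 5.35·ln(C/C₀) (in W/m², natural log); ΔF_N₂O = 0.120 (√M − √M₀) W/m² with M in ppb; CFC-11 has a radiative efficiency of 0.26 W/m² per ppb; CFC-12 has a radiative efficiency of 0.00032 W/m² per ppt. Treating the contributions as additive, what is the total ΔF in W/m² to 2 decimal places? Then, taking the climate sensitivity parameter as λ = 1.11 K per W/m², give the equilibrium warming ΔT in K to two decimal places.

CO₂: 5.35 × ln(741/284) = 5.35 × ln(2.60915) = 5.35 × 0.95902 = 5.1308 W/m².
N₂O: 0.120 × (√358 − √268) = 0.120 × (18.9209 − 16.3707) = 0.120 × 2.5502 = 0.3060 W/m².
CFC-11: Δ = 182 − 4 = 178 ppt = 0.178 ppb; ΔF = 0.26 × 0.178 = 0.0463 W/m².
CFC-12: ΔF = 0.00032 × (460 − 5) = 0.00032 × 455 = 0.1456 W/m².
Total ΔF = 5.1308 + 0.3060 + 0.0463 + 0.1456 = 5.6287 W/m².
ΔT = λ ΔF = 1.11 × 5.63 = 6.2493 K.

ΔF = 5.63 W/m²; ΔT = 6.25 K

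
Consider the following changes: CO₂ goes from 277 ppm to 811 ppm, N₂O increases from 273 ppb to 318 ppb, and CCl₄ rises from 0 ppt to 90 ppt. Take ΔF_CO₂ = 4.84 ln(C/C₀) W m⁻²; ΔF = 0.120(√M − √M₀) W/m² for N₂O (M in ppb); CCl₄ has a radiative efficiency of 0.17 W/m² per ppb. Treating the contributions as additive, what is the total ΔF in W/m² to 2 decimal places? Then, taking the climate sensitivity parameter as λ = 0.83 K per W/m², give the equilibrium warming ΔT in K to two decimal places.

CO₂: 4.84 × ln(811/277) = 4.84 × ln(2.92780) = 4.84 × 1.07425 = 5.1994 W/m².
N₂O: 0.120 × (√318 − √273) = 0.120 × (17.8326 − 16.5227) = 0.120 × 1.3099 = 0.1572 W/m².
CCl₄: Δ = 90 − 0 = 90 ppt = 0.090 ppb; ΔF = 0.17 × 0.090 = 0.0153 W/m².
Total ΔF = 5.1994 + 0.1572 + 0.0153 = 5.3719 W/m².
ΔT = λ ΔF = 0.83 × 5.37 = 4.4571 K.

ΔF = 5.37 W/m²; ΔT = 4.46 K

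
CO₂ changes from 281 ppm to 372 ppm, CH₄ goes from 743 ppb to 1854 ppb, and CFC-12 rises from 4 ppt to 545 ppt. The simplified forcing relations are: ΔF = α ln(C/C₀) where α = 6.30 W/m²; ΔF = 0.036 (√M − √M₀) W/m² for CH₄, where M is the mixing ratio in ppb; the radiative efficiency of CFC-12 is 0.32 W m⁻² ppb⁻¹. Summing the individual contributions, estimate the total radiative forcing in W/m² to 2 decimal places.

ΔF = 2.51 W/m²

CO₂: 6.30 × ln(372/281) = 6.30 × ln(1.32384) = 6.30 × 0.28054 = 1.7674 W/m².
CH₄: 0.036 × (√1854 − √743) = 0.036 × (43.0581 − 27.2580) = 0.036 × 15.8001 = 0.5688 W/m².
CFC-12: Δ = 545 − 4 = 541 ppt = 0.541 ppb; ΔF = 0.32 × 0.541 = 0.1731 W/m².
Total ΔF = 1.7674 + 0.5688 + 0.1731 = 2.5093 W/m².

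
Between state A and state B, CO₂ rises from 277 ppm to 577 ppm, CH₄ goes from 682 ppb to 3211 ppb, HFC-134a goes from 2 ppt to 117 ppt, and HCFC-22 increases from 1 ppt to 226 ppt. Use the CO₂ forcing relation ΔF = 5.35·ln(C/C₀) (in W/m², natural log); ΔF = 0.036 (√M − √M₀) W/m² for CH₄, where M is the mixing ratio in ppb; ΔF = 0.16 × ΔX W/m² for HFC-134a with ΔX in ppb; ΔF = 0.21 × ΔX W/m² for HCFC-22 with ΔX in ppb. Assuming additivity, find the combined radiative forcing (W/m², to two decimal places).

ΔF = 5.09 W/m²

CO₂: 5.35 × ln(577/277) = 5.35 × ln(2.08303) = 5.35 × 0.73382 = 3.9259 W/m².
CH₄: 0.036 × (√3211 − √682) = 0.036 × (56.6657 − 26.1151) = 0.036 × 30.5506 = 1.0998 W/m².
HFC-134a: Δ = 117 − 2 = 115 ppt = 0.115 ppb; ΔF = 0.16 × 0.115 = 0.0184 W/m².
HCFC-22: Δ = 226 − 1 = 225 ppt = 0.225 ppb; ΔF = 0.21 × 0.225 = 0.0473 W/m².
Total ΔF = 3.9259 + 1.0998 + 0.0184 + 0.0473 = 5.0914 W/m².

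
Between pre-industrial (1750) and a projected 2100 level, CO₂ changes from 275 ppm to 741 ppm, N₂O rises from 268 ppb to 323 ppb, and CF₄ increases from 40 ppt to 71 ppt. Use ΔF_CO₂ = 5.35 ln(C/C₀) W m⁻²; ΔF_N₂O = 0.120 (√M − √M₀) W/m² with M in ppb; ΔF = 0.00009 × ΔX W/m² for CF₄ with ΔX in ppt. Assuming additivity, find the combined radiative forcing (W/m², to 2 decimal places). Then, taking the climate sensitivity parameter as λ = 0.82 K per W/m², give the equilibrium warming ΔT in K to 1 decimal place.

ΔF = 5.50 W/m²; ΔT = 4.5 K

CO₂: 5.35 × ln(741/275) = 5.35 × ln(2.69455) = 5.35 × 0.99123 = 5.3031 W/m².
N₂O: 0.120 × (√323 − √268) = 0.120 × (17.9722 − 16.3707) = 0.120 × 1.6015 = 0.1922 W/m².
CF₄: ΔF = 0.00009 × (71 − 40) = 0.00009 × 31 = 0.0028 W/m².
Total ΔF = 5.3031 + 0.1922 + 0.0028 = 5.4981 W/m².
ΔT = λ ΔF = 0.82 × 5.50 = 4.5100 K.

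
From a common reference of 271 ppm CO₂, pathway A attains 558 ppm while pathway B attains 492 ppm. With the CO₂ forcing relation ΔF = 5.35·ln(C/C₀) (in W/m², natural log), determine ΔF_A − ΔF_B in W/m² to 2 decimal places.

ΔF_A − ΔF_B = 0.67 W/m²

ΔF_A = 5.35 ln(558/271) = 5.35 × 0.72224 = 3.8640 W/m².
ΔF_B = 5.35 ln(492/271) = 5.35 × 0.59636 = 3.1905 W/m².
Difference: 3.8640 − 3.1905 = 0.6735 W/m².
(Equivalently, ΔF_A − ΔF_B = 5.35 ln(558/492) = 5.35 × 0.12588 = 0.6735 W/m².)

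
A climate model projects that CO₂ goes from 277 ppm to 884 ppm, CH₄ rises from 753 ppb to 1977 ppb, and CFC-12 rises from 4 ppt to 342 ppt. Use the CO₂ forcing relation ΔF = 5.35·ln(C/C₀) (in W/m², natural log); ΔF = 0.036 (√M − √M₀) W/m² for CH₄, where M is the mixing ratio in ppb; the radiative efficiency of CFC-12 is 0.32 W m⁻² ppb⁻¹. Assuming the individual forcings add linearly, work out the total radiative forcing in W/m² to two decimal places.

ΔF = 6.93 W/m²

CO₂: 5.35 × ln(884/277) = 5.35 × ln(3.19134) = 5.35 × 1.16044 = 6.2084 W/m².
CH₄: 0.036 × (√1977 − √753) = 0.036 × (44.4635 − 27.4408) = 0.036 × 17.0227 = 0.6128 W/m².
CFC-12: Δ = 342 − 4 = 338 ppt = 0.338 ppb; ΔF = 0.32 × 0.338 = 0.1082 W/m².
Total ΔF = 6.2084 + 0.6128 + 0.1082 = 6.9294 W/m².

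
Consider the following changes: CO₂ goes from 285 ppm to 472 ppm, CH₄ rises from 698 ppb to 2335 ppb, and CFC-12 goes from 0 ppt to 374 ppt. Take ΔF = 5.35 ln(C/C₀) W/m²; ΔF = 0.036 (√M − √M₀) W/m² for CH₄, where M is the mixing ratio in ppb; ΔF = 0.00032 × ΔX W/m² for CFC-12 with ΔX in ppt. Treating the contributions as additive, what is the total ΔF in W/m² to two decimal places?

ΔF = 3.61 W/m²

CO₂: 5.35 × ln(472/285) = 5.35 × ln(1.65614) = 5.35 × 0.50449 = 2.6990 W/m².
CH₄: 0.036 × (√2335 − √698) = 0.036 × (48.3218 − 26.4197) = 0.036 × 21.9021 = 0.7885 W/m².
CFC-12: ΔF = 0.00032 × (374 − 0) = 0.00032 × 374 = 0.1197 W/m².
Total ΔF = 2.6990 + 0.7885 + 0.1197 = 3.6072 W/m².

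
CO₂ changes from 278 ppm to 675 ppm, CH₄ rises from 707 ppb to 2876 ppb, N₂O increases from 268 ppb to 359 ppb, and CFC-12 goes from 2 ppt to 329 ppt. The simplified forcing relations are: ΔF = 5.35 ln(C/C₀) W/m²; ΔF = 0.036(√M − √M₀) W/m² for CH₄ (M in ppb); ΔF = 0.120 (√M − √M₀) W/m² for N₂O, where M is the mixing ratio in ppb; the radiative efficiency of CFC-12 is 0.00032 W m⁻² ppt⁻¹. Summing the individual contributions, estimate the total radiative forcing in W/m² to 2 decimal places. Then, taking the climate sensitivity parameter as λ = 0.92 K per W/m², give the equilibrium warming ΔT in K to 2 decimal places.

CO₂: 5.35 × ln(675/278) = 5.35 × ln(2.42806) = 5.35 × 0.88709 = 4.7459 W/m².
CH₄: 0.036 × (√2876 − √707) = 0.036 × (53.6284 − 26.5895) = 0.036 × 27.0389 = 0.9734 W/m².
N₂O: 0.120 × (√359 − √268) = 0.120 × (18.9473 − 16.3707) = 0.120 × 2.5766 = 0.3092 W/m².
CFC-12: ΔF = 0.00032 × (329 − 2) = 0.00032 × 327 = 0.1046 W/m².
Total ΔF = 4.7459 + 0.9734 + 0.3092 + 0.1046 = 6.1331 W/m².
ΔT = λ ΔF = 0.92 × 6.13 = 5.6396 K.

ΔF = 6.13 W/m²; ΔT = 5.64 K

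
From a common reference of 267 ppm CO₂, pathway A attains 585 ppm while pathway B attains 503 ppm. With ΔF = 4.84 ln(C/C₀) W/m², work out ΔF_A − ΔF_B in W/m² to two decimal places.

ΔF_A = 4.84 ln(585/267) = 4.84 × 0.78436 = 3.7963 W/m².
ΔF_B = 4.84 ln(503/267) = 4.84 × 0.63334 = 3.0654 W/m².
Difference: 3.7963 − 3.0654 = 0.7309 W/m².
(Equivalently, ΔF_A − ΔF_B = 4.84 ln(585/503) = 4.84 × 0.15102 = 0.7309 W/m².)

ΔF_A − ΔF_B = 0.73 W/m²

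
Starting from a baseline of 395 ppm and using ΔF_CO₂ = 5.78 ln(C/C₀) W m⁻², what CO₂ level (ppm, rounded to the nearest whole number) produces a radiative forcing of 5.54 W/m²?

C ≈ 1030 ppm

Set 5.78 ln(C/395) = 5.54, so ln(C/395) = 5.54/5.78 = 0.95848.
Then C/395 = e^0.95848 = 2.60773, giving C = 395 × 2.60773 = 1030.05 ppm.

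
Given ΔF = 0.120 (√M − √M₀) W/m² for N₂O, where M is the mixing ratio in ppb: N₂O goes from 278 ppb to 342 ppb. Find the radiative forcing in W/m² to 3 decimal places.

N₂O: 0.120 × (√342 − √278) = 0.120 × (18.4932 − 16.6733) = 0.120 × 1.8199 = 0.2184 W/m².

ΔF = 0.218 W/m²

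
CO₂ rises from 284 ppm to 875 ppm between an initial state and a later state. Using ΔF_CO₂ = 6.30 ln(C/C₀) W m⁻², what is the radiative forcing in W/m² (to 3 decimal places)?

CO₂ absorption bands are partially saturated, so forcing scales with the logarithm of the concentration ratio.
CO₂: 6.30 × ln(875/284) = 6.30 × ln(3.08099) = 6.30 × 1.12525 = 7.0891 W/m².

ΔF = 7.089 W/m²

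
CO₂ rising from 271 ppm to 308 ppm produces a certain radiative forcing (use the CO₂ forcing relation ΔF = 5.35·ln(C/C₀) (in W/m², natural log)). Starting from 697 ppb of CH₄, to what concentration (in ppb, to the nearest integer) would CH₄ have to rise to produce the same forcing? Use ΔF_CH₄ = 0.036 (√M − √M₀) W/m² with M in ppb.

CO₂ forcing: 5.35 × ln(308/271) = 5.35 × 0.127981 = 0.68470 W/m².
Set 0.036(√M − √697) = 0.68470: √M = 0.68470/0.036 + √697 = 19.0194 + 26.4008 = 45.4202.
M = (45.4202)² = 2062.99 ppb.

M ≈ 2063 ppb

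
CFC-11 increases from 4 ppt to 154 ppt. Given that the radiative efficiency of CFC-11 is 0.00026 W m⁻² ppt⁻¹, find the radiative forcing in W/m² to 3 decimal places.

CFC-11: ΔF = 0.00026 × (154 − 4) = 0.00026 × 150 = 0.0390 W/m².

ΔF = 0.039 W/m²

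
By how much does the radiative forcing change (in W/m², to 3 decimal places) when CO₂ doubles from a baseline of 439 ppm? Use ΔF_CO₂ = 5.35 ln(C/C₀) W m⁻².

ΔF = 5.35 × ln(2) = 5.35 × 0.69315 = 3.7084 W/m².

ΔF = 3.708 W/m²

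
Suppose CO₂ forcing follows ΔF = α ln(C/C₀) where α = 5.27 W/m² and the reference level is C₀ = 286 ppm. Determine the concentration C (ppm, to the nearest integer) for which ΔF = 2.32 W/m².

C ≈ 444 ppm

Set 5.27 ln(C/286) = 2.32, so ln(C/286) = 2.32/5.27 = 0.44023.
Then C/286 = e^0.44023 = 1.55306, giving C = 286 × 1.55306 = 444.18 ppm.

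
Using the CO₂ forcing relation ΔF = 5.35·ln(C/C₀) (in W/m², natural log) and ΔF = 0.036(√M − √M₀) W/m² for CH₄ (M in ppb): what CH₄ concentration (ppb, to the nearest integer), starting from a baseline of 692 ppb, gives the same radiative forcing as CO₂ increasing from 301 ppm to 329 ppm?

M ≈ 1562 ppb

CO₂ forcing: 5.35 × ln(329/301) = 5.35 × 0.088947 = 0.47587 W/m².
Set 0.036(√M − √692) = 0.47587: √M = 0.47587/0.036 + √692 = 13.2186 + 26.3059 = 39.5245.
M = (39.5245)² = 1562.19 ppb.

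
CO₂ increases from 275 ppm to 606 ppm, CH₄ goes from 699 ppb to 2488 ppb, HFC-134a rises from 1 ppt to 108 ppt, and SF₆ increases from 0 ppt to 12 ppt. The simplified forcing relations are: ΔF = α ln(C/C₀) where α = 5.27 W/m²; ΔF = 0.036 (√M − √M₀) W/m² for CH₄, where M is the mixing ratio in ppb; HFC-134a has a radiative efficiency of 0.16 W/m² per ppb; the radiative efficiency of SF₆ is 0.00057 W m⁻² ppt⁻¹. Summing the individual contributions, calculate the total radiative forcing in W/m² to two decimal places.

ΔF = 5.03 W/m²

CO₂: 5.27 × ln(606/275) = 5.27 × ln(2.20364) = 5.27 × 0.79011 = 4.1639 W/m².
CH₄: 0.036 × (√2488 − √699) = 0.036 × (49.8799 − 26.4386) = 0.036 × 23.4413 = 0.8439 W/m².
HFC-134a: Δ = 108 − 1 = 107 ppt = 0.107 ppb; ΔF = 0.16 × 0.107 = 0.0171 W/m².
SF₆: ΔF = 0.00057 × (12 − 0) = 0.00057 × 12 = 0.0068 W/m².
Total ΔF = 4.1639 + 0.8439 + 0.0171 + 0.0068 = 5.0317 W/m².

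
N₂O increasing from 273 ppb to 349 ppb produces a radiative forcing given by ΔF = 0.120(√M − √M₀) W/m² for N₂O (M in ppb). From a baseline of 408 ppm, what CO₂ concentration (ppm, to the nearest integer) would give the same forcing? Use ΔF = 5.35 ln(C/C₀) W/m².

N₂O forcing: 0.120 × (√349 − √273) = 0.120 × (18.6815 − 16.5227) = 0.120 × 2.1588 = 0.25906 W/m².
Set 5.35 ln(C/408) = 0.25906: ln(C/408) = 0.25906/5.35 = 0.04842, so C = 408 × e^0.04842 = 408 × 1.04961 = 428.24 ppm.

C ≈ 428 ppm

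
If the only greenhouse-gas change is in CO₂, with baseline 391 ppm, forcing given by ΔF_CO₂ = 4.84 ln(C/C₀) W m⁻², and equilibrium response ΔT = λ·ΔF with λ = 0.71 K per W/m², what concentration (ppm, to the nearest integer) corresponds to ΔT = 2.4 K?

C ≈ 786 ppm

Required forcing: ΔF = ΔT/λ = 2.4/0.71 = 3.3803 W/m².
Then ln(C/391) = ΔF/4.84 = 3.3803/4.84 = 0.69841.
So C = 391 × e^0.69841 = 391 × 2.01055 = 786.13 ppm.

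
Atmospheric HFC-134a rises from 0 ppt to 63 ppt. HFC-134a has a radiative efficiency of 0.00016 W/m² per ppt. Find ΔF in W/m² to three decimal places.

ΔF = 0.010 W/m²

HFC-134a: ΔF = 0.00016 × (63 − 0) = 0.00016 × 63 = 0.0101 W/m².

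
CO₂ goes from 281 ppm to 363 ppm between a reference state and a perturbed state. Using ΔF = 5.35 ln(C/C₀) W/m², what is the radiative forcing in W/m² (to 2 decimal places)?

ΔF = 1.37 W/m²

CO₂: 5.35 × ln(363/281) = 5.35 × ln(1.29181) = 5.35 × 0.25604 = 1.3698 W/m².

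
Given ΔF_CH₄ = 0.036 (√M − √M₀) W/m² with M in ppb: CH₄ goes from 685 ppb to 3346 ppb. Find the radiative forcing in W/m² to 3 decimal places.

CH₄: 0.036 × (√3346 − √685) = 0.036 × (57.8446 − 26.1725) = 0.036 × 31.6721 = 1.1402 W/m².

ΔF = 1.140 W/m²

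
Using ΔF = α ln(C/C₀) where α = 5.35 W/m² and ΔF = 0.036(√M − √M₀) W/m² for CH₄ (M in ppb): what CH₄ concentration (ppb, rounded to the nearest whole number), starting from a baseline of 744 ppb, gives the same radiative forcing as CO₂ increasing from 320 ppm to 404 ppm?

CO₂ forcing: 5.35 × ln(404/320) = 5.35 × 0.233094 = 1.24705 W/m².
Set 0.036(√M − √744) = 1.24705: √M = 1.24705/0.036 + √744 = 34.6403 + 27.2764 = 61.9167.
M = (61.9167)² = 3833.68 ppb.

M ≈ 3834 ppb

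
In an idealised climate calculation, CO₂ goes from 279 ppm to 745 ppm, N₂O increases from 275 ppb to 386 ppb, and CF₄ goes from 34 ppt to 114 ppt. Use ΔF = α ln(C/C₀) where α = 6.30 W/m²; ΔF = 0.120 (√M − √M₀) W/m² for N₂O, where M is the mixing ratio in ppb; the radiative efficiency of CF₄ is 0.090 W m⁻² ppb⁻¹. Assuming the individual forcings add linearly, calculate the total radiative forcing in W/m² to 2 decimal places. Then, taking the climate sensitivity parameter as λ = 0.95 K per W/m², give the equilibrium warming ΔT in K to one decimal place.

ΔF = 6.56 W/m²; ΔT = 6.2 K

CO₂: 6.30 × ln(745/279) = 6.30 × ln(2.67025) = 6.30 × 0.98217 = 6.1877 W/m².
N₂O: 0.120 × (√386 − √275) = 0.120 × (19.6469 − 16.5831) = 0.120 × 3.0638 = 0.3677 W/m².
CF₄: Δ = 114 − 34 = 80 ppt = 0.080 ppb; ΔF = 0.090 × 0.080 = 0.0072 W/m².
Total ΔF = 6.1877 + 0.3677 + 0.0072 = 6.5626 W/m².
ΔT = λ ΔF = 0.95 × 6.56 = 6.2320 K.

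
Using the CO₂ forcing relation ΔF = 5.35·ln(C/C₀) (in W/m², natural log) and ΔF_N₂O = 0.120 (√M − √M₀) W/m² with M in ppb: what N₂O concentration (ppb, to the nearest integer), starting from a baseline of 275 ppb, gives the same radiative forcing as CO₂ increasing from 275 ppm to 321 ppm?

CO₂ forcing: 5.35 × ln(321/275) = 5.35 × 0.154670 = 0.82748 W/m².
Set 0.120(√M − √275) = 0.82748: √M = 0.82748/0.120 + √275 = 6.8957 + 16.5831 = 23.4788.
M = (23.4788)² = 551.25 ppb.

M ≈ 551 ppb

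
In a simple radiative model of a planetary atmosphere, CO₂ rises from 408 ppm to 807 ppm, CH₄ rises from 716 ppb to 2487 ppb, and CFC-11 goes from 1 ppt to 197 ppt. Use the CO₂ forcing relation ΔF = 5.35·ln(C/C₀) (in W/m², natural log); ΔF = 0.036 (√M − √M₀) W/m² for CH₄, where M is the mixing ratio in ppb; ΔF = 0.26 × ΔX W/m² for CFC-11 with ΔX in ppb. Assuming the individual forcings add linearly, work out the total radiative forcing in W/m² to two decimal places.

ΔF = 4.53 W/m²

CO₂: 5.35 × ln(807/408) = 5.35 × ln(1.97794) = 5.35 × 0.68206 = 3.6490 W/m².
CH₄: 0.036 × (√2487 − √716) = 0.036 × (49.8698 − 26.7582) = 0.036 × 23.1116 = 0.8320 W/m².
CFC-11: Δ = 197 − 1 = 196 ppt = 0.196 ppb; ΔF = 0.26 × 0.196 = 0.0510 W/m².
Total ΔF = 3.6490 + 0.8320 + 0.0510 = 4.5320 W/m².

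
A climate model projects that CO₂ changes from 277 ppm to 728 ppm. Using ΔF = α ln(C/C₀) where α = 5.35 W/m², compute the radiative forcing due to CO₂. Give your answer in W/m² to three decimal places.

CO₂ absorption bands are partially saturated, so forcing scales with the logarithm of the concentration ratio.
CO₂: 5.35 × ln(728/277) = 5.35 × ln(2.62816) = 5.35 × 0.96628 = 5.1696 W/m².

ΔF = 5.170 W/m²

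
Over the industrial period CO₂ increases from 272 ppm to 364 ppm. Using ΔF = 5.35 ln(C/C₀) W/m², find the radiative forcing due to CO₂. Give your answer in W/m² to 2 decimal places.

ΔF = 1.56 W/m²

CO₂: 5.35 × ln(364/272) = 5.35 × ln(1.33824) = 5.35 × 0.29136 = 1.5588 W/m².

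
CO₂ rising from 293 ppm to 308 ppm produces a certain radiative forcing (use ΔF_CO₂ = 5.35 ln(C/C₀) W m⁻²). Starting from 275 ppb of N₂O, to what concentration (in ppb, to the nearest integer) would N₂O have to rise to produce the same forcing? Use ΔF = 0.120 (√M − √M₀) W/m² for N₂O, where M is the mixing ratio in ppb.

CO₂ forcing: 5.35 × ln(308/293) = 5.35 × 0.049927 = 0.26711 W/m².
Set 0.120(√M − √275) = 0.26711: √M = 0.26711/0.120 + √275 = 2.2259 + 16.5831 = 18.8090.
M = (18.8090)² = 353.78 ppb.

M ≈ 354 ppb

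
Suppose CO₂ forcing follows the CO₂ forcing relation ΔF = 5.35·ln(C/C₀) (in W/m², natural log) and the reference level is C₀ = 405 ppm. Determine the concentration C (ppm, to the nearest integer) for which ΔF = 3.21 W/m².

C ≈ 738 ppm

Set 5.35 ln(C/405) = 3.21, so ln(C/405) = 3.21/5.35 = 0.60000.
Then C/405 = e^0.60000 = 1.82212, giving C = 405 × 1.82212 = 737.96 ppm.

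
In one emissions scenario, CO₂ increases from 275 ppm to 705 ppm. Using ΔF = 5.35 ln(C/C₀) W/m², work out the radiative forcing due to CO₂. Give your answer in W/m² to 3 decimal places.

ΔF = 5.037 W/m²

CO₂: 5.35 × ln(705/275) = 5.35 × ln(2.56364) = 5.35 × 0.94143 = 5.0367 W/m².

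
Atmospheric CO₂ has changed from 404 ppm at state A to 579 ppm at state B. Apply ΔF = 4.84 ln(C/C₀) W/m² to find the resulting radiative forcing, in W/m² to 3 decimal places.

CO₂ absorption bands are partially saturated, so forcing scales with the logarithm of the concentration ratio.
CO₂: 4.84 × ln(579/404) = 4.84 × ln(1.43317) = 4.84 × 0.35989 = 1.7419 W/m².

ΔF = 1.742 W/m²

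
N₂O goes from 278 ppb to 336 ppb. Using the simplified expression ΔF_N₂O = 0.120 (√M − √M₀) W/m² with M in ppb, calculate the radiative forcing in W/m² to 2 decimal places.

ΔF = 0.20 W/m²

N₂O: 0.120 × (√336 − √278) = 0.120 × (18.3303 − 16.6733) = 0.120 × 1.6570 = 0.1988 W/m².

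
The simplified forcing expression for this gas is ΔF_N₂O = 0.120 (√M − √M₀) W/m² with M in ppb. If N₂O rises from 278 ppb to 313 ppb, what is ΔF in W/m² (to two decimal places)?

N₂O: 0.120 × (√313 − √278) = 0.120 × (17.6918 − 16.6733) = 0.120 × 1.0185 = 0.1222 W/m².

ΔF = 0.12 W/m²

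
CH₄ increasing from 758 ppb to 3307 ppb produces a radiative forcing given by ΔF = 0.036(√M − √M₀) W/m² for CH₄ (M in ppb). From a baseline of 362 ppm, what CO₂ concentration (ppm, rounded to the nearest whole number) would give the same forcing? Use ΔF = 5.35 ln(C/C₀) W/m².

CH₄ forcing: 0.036 × (√3307 − √758) = 0.036 × (57.5065 − 27.5318) = 0.036 × 29.9747 = 1.07909 W/m².
Set 5.35 ln(C/362) = 1.07909: ln(C/362) = 1.07909/5.35 = 0.20170, so C = 362 × e^0.20170 = 362 × 1.22348 = 442.90 ppm.

C ≈ 443 ppm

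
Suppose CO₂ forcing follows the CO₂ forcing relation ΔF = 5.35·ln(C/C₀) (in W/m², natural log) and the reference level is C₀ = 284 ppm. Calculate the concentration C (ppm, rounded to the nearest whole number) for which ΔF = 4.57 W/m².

C ≈ 667 ppm

Set 5.35 ln(C/284) = 4.57, so ln(C/284) = 4.57/5.35 = 0.85421.
Then C/284 = e^0.85421 = 2.34952, giving C = 284 × 2.34952 = 667.26 ppm.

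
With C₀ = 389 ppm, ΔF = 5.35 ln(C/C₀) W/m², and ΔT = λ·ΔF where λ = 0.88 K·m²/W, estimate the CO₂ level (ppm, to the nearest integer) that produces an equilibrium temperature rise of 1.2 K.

Required forcing: ΔF = ΔT/λ = 1.2/0.88 = 1.3636 W/m².
Then ln(C/389) = ΔF/5.35 = 1.3636/5.35 = 0.25488.
So C = 389 × e^0.25488 = 389 × 1.29031 = 501.93 ppm.

C ≈ 502 ppm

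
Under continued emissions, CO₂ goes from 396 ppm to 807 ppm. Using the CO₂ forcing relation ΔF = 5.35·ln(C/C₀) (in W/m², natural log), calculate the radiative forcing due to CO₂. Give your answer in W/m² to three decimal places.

ΔF = 3.809 W/m²

CO₂: 5.35 × ln(807/396) = 5.35 × ln(2.03788) = 5.35 × 0.71191 = 3.8087 W/m².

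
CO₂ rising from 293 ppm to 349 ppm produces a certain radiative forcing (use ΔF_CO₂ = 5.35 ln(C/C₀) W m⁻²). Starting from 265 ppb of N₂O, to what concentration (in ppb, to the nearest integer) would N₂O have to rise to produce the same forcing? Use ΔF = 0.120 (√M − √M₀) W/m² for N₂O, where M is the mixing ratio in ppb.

CO₂ forcing: 5.35 × ln(349/293) = 5.35 × 0.174899 = 0.93571 W/m².
Set 0.120(√M − √265) = 0.93571: √M = 0.93571/0.120 + √265 = 7.7976 + 16.2788 = 24.0764.
M = (24.0764)² = 579.67 ppb.

M ≈ 580 ppb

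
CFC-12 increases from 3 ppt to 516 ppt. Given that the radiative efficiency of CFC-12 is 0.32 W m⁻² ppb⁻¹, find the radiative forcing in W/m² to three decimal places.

CFC-12: Δ = 516 − 3 = 513 ppt = 0.513 ppb; ΔF = 0.32 × 0.513 = 0.1642 W/m².

ΔF = 0.164 W/m²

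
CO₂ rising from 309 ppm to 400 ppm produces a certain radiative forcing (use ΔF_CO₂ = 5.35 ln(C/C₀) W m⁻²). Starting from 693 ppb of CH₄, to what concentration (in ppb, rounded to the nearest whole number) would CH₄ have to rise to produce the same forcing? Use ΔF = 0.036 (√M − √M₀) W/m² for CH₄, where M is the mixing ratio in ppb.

M ≈ 4184 ppb

CO₂ forcing: 5.35 × ln(400/309) = 5.35 × 0.258123 = 1.38096 W/m².
Set 0.036(√M − √693) = 1.38096: √M = 1.38096/0.036 + √693 = 38.3600 + 26.3249 = 64.6849.
M = (64.6849)² = 4184.14 ppb.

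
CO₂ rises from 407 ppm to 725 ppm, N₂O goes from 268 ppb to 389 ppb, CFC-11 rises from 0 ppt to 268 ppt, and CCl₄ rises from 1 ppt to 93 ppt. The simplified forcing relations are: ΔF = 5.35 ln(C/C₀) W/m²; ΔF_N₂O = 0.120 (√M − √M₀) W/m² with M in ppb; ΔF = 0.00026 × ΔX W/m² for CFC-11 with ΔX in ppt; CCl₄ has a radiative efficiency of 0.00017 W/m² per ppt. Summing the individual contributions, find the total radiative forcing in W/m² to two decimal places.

ΔF = 3.58 W/m²

CO₂: 5.35 × ln(725/407) = 5.35 × ln(1.78133) = 5.35 × 0.57736 = 3.0889 W/m².
N₂O: 0.120 × (√389 − √268) = 0.120 × (19.7231 − 16.3707) = 0.120 × 3.3524 = 0.4023 W/m².
CFC-11: ΔF = 0.00026 × (268 − 0) = 0.00026 × 268 = 0.0697 W/m².
CCl₄: ΔF = 0.00017 × (93 − 1) = 0.00017 × 92 = 0.0156 W/m².
Total ΔF = 3.0889 + 0.4023 + 0.0697 + 0.0156 = 3.5765 W/m².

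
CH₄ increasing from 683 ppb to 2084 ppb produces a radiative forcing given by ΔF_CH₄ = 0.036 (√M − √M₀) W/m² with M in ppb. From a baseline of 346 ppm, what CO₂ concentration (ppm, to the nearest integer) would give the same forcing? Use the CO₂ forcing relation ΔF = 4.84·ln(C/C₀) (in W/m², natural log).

C ≈ 400 ppm

CH₄ forcing: 0.036 × (√2084 − √683) = 0.036 × (45.6508 − 26.1343) = 0.036 × 19.5165 = 0.70259 W/m².
Set 4.84 ln(C/346) = 0.70259: ln(C/346) = 0.70259/4.84 = 0.14516, so C = 346 × e^0.14516 = 346 × 1.15622 = 400.05 ppm.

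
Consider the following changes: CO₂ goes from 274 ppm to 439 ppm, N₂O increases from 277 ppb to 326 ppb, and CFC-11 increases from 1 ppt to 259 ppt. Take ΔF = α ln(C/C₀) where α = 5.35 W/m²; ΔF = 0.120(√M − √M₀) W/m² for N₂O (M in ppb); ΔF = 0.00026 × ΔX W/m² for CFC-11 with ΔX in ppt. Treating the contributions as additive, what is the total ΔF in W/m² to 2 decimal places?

CO₂: 5.35 × ln(439/274) = 5.35 × ln(1.60219) = 5.35 × 0.47137 = 2.5218 W/m².
N₂O: 0.120 × (√326 − √277) = 0.120 × (18.0555 − 16.6433) = 0.120 × 1.4122 = 0.1695 W/m².
CFC-11: ΔF = 0.00026 × (259 − 1) = 0.00026 × 258 = 0.0671 W/m².
Total ΔF = 2.5218 + 0.1695 + 0.0671 = 2.7584 W/m².

ΔF = 2.76 W/m²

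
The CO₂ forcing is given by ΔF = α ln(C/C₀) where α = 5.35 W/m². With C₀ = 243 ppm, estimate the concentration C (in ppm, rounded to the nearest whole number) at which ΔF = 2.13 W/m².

C ≈ 362 ppm

Set 5.35 ln(C/243) = 2.13, so ln(C/243) = 2.13/5.35 = 0.39813.
Then C/243 = e^0.39813 = 1.48904, giving C = 243 × 1.48904 = 361.84 ppm.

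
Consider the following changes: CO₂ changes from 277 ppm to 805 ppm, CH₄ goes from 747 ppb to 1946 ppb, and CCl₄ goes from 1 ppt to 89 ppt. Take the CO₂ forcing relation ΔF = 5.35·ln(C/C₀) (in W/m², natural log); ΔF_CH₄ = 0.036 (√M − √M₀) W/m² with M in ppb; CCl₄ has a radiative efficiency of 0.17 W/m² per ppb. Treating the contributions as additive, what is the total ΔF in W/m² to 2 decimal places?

ΔF = 6.33 W/m²

CO₂: 5.35 × ln(805/277) = 5.35 × ln(2.90614) = 5.35 × 1.06683 = 5.7075 W/m².
CH₄: 0.036 × (√1946 − √747) = 0.036 × (44.1135 − 27.3313) = 0.036 × 16.7822 = 0.6042 W/m².
CCl₄: Δ = 89 − 1 = 88 ppt = 0.088 ppb; ΔF = 0.17 × 0.088 = 0.0150 W/m².
Total ΔF = 5.7075 + 0.6042 + 0.0150 = 6.3267 W/m².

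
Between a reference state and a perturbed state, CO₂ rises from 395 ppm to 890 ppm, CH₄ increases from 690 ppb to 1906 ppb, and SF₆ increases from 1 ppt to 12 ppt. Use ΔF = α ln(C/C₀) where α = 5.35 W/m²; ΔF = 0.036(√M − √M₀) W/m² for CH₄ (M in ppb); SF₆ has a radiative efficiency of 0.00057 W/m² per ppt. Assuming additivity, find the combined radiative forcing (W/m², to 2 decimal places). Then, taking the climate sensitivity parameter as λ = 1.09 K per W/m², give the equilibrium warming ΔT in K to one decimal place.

CO₂: 5.35 × ln(890/395) = 5.35 × ln(2.25316) = 5.35 × 0.81233 = 4.3460 W/m².
CH₄: 0.036 × (√1906 − √690) = 0.036 × (43.6578 − 26.2679) = 0.036 × 17.3899 = 0.6260 W/m².
SF₆: ΔF = 0.00057 × (12 − 1) = 0.00057 × 11 = 0.0063 W/m².
Total ΔF = 4.3460 + 0.6260 + 0.0063 = 4.9783 W/m².
ΔT = λ ΔF = 1.09 × 4.98 = 5.4282 K.

ΔF = 4.98 W/m²; ΔT = 5.4 K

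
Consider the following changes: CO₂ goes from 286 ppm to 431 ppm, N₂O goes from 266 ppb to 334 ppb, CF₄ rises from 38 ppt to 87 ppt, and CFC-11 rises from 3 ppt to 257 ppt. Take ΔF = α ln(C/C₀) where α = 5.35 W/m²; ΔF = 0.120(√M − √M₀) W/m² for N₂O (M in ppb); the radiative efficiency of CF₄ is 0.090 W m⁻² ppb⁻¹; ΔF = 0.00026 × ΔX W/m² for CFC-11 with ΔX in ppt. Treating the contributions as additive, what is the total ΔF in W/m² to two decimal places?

CO₂: 5.35 × ln(431/286) = 5.35 × ln(1.50699) = 5.35 × 0.41011 = 2.1941 W/m².
N₂O: 0.120 × (√334 − √266) = 0.120 × (18.2757 − 16.3095) = 0.120 × 1.9662 = 0.2359 W/m².
CF₄: Δ = 87 − 38 = 49 ppt = 0.049 ppb; ΔF = 0.090 × 0.049 = 0.0044 W/m².
CFC-11: ΔF = 0.00026 × (257 − 3) = 0.00026 × 254 = 0.0660 W/m².
Total ΔF = 2.1941 + 0.2359 + 0.0044 + 0.0660 = 2.5004 W/m².

ΔF = 2.50 W/m²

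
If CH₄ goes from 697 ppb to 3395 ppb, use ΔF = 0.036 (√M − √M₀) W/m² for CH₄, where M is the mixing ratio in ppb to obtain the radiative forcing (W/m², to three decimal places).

CH₄: 0.036 × (√3395 − √697) = 0.036 × (58.2666 − 26.4008) = 0.036 × 31.8658 = 1.1472 W/m².

ΔF = 1.147 W/m²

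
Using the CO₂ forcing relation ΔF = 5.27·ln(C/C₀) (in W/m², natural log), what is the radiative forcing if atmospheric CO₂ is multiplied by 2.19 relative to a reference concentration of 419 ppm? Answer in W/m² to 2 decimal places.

Because the forcing depends only on the ratio C/C₀, the initial concentration does not enter.
ΔF = 5.27 × ln(2.19) = 5.27 × 0.78390 = 4.1312 W/m².

ΔF = 4.13 W/m²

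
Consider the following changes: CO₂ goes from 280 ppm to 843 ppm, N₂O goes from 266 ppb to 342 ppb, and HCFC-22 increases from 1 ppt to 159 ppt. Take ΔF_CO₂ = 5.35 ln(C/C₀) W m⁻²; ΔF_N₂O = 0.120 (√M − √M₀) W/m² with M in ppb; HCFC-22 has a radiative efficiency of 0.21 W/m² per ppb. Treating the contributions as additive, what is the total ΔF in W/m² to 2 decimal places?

CO₂: 5.35 × ln(843/280) = 5.35 × ln(3.01071) = 5.35 × 1.10218 = 5.8967 W/m².
N₂O: 0.120 × (√342 − √266) = 0.120 × (18.4932 − 16.3095) = 0.120 × 2.1837 = 0.2620 W/m².
HCFC-22: Δ = 159 − 1 = 158 ppt = 0.158 ppb; ΔF = 0.21 × 0.158 = 0.0332 W/m².
Total ΔF = 5.8967 + 0.2620 + 0.0332 = 6.1919 W/m².

ΔF = 6.19 W/m²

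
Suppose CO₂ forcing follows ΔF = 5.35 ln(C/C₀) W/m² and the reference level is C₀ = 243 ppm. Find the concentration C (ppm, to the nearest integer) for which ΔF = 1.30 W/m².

C ≈ 310 ppm

Set 5.35 ln(C/243) = 1.30, so ln(C/243) = 1.30/5.35 = 0.24299.
Then C/243 = e^0.24299 = 1.27506, giving C = 243 × 1.27506 = 309.84 ppm.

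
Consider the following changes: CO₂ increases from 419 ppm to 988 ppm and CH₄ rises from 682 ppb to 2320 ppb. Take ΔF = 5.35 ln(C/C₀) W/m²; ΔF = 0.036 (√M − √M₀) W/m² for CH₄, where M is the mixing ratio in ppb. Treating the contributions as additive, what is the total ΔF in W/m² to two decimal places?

ΔF = 5.38 W/m²

CO₂: 5.35 × ln(988/419) = 5.35 × ln(2.35800) = 5.35 × 0.85781 = 4.5893 W/m².
CH₄: 0.036 × (√2320 − √682) = 0.036 × (48.1664 − 26.1151) = 0.036 × 22.0513 = 0.7938 W/m².
Total ΔF = 4.5893 + 0.7938 = 5.3831 W/m².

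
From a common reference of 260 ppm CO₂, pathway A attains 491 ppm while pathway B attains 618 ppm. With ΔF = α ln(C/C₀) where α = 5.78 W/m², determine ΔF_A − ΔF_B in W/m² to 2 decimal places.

ΔF_A = 5.78 ln(491/260) = 5.78 × 0.63576 = 3.6747 W/m².
ΔF_B = 5.78 ln(618/260) = 5.78 × 0.86581 = 5.0044 W/m².
Difference: 3.6747 − 5.0044 = -1.3297 W/m².

ΔF_A − ΔF_B = -1.33 W/m²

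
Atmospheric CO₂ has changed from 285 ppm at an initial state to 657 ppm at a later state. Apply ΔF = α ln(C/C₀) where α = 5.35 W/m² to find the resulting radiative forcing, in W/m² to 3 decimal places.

ΔF = 4.468 W/m²

CO₂: 5.35 × ln(657/285) = 5.35 × ln(2.30526) = 5.35 × 0.83519 = 4.4683 W/m².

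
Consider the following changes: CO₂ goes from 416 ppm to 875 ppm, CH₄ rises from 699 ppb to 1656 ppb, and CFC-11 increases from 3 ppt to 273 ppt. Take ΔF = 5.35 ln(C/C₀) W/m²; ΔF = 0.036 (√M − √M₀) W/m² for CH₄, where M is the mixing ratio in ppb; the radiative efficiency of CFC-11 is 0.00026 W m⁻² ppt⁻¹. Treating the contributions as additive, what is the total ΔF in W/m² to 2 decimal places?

ΔF = 4.56 W/m²

CO₂: 5.35 × ln(875/416) = 5.35 × ln(2.10337) = 5.35 × 0.74354 = 3.9779 W/m².
CH₄: 0.036 × (√1656 − √699) = 0.036 × (40.6940 − 26.4386) = 0.036 × 14.2554 = 0.5132 W/m².
CFC-11: ΔF = 0.00026 × (273 − 3) = 0.00026 × 270 = 0.0702 W/m².
Total ΔF = 3.9779 + 0.5132 + 0.0702 = 4.5613 W/m².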